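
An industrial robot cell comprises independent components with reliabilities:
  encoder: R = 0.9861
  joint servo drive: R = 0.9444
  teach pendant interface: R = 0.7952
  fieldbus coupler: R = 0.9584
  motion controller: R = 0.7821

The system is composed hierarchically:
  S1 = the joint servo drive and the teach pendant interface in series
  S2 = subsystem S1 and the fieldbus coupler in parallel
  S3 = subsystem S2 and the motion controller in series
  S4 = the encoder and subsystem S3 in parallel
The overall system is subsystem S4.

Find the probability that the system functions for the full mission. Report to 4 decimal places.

0.9969

Series (joint servo drive and teach pendant interface): 0.944400 × 0.795200 = 0.750987
Parallel ([0.750987] and fieldbus coupler): 1 − (1 − 0.750987)(1 − 0.958400) = 0.989641
Series ([0.989641] and motion controller): 0.989641 × 0.782100 = 0.773998
Parallel (encoder and [0.773998]): 1 − (1 − 0.986100)(1 − 0.773998) = 0.9969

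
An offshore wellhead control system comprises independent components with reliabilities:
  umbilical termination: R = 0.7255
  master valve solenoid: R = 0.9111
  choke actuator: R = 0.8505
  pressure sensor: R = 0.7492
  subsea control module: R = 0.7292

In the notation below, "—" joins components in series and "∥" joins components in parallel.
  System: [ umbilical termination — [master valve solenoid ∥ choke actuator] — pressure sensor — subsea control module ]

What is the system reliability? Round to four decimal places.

0.3911

Parallel (master valve solenoid and choke actuator): 1 − (1 − 0.911100)(1 − 0.850500) = 0.986709
Series (umbilical termination, [0.986709], pressure sensor, and subsea control module): 0.725500 × 0.986709 × 0.749200 × 0.729200 = 0.3911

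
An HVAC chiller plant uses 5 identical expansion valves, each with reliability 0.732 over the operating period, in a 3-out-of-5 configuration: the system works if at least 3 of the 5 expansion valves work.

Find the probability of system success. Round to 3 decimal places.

R = Σ_{i=3}^{5} C(5,i) p^i (1−p)^{5−i} with p = 0.732
C(5,3)·0.732^3·0.268^2 = 0.28171
C(5,4)·0.732^4·0.268^1 = 0.38472
C(5,5)·0.732^5·0.268^0 = 0.21016
Sum = 0.877

0.877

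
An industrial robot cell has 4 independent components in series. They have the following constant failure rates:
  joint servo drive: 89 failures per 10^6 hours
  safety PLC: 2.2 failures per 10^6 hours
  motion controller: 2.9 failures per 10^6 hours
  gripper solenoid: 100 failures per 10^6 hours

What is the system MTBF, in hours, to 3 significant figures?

Series of exponential components: λ_sys = Σ λ_i
λ_sys = 0.000089 + 0.0000022 + 0.0000029 + 0.00010 = 1.9410e-04 /h
MTBF = 1 / λ_sys = 5150 h

5150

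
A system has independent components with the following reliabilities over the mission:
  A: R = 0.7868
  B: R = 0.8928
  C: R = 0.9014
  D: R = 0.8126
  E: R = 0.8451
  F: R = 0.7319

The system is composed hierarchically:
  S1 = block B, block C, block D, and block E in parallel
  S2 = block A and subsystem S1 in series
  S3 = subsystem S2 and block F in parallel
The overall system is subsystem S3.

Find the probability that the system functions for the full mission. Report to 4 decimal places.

0.9428

Parallel (B, C, D, and E): 1 − (1 − 0.892800)(1 − 0.901400)(1 − 0.812600)(1 − 0.845100) = 0.999693
Series (A and [0.999693]): 0.786800 × 0.999693 = 0.786558
Parallel ([0.786558] and F): 1 − (1 − 0.786558)(1 − 0.731900) = 0.9428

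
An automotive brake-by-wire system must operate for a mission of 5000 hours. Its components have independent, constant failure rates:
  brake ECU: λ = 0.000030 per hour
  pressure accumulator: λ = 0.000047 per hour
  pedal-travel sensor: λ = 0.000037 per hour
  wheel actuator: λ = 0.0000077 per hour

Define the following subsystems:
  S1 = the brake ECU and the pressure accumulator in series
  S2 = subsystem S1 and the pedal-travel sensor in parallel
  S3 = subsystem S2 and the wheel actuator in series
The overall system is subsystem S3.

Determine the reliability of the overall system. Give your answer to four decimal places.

0.9103

R(brake ECU) = exp(−0.000030 × 5000) = 0.860708
R(pressure accumulator) = exp(−0.000047 × 5000) = 0.790571
R(pedal-travel sensor) = exp(−0.000037 × 5000) = 0.831104
R(wheel actuator) = exp(−0.0000077 × 5000) = 0.962232
Series (brake ECU and pressure accumulator): 0.860708 × 0.790571 = 0.680451
Parallel ([0.680451] and pedal-travel sensor): 1 − (1 − 0.680451)(1 − 0.831104) = 0.946029
Series ([0.946029] and wheel actuator): 0.946029 × 0.962232 = 0.9103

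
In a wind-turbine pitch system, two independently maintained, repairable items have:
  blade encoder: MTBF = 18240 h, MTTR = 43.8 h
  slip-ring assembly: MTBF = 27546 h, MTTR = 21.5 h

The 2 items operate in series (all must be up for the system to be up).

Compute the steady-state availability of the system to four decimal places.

0.9968

A(blade encoder) = MTBF/(MTBF+MTTR) = 18240/(18240+43.8) = 0.997604
A(slip-ring assembly) = MTBF/(MTBF+MTTR) = 27546/(27546+21.5) = 0.999220
Series availability: 0.997604 × 0.999220 = 0.9968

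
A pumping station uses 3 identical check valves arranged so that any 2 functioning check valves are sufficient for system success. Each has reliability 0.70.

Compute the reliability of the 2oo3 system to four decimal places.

R = Σ_{i=2}^{3} C(3,i) p^i (1−p)^{3−i} with p = 0.70
C(3,2)·0.70^2·0.30^1 = 0.441000
C(3,3)·0.70^3·0.30^0 = 0.343000
Sum = 0.7840

0.7840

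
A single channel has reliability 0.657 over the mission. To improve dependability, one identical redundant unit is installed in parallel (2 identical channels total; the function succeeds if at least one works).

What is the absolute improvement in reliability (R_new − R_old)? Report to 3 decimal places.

0.225

R_before = 0.657
R_after = 1 − (1 − 0.657)^2 = 0.882
ΔR = 0.882 − 0.657 = 0.225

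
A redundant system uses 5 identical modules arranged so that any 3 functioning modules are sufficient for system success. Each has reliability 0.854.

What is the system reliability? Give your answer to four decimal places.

R = Σ_{i=3}^{5} C(5,i) p^i (1−p)^{5−i} with p = 0.854
C(5,3)·0.854^3·0.146^2 = 0.132764
C(5,4)·0.854^4·0.146^1 = 0.388288
C(5,5)·0.854^5·0.146^0 = 0.454244
Sum = 0.9753

0.9753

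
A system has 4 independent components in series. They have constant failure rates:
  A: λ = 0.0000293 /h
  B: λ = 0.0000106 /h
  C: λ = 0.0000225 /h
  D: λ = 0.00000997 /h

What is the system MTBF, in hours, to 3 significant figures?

13800

Series of exponential components: λ_sys = Σ λ_i
λ_sys = 0.0000293 + 0.0000106 + 0.0000225 + 0.00000997 = 7.2370e-05 /h
MTBF = 1 / λ_sys = 13800 h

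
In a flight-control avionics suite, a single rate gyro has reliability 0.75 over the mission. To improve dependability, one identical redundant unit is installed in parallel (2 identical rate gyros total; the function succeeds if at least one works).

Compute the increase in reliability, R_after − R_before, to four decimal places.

R_before = 0.75
R_after = 1 − (1 − 0.75)^2 = 0.9375
ΔR = 0.9375 − 0.75 = 0.1875

0.1875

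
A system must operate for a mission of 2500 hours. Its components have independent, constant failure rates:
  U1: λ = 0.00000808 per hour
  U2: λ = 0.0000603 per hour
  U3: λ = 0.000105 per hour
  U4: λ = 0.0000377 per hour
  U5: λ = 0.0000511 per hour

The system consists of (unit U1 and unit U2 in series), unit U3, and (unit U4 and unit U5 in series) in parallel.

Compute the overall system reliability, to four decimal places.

0.9928

R(U1) = exp(−0.00000808 × 2500) = 0.980003
R(U2) = exp(−0.0000603 × 2500) = 0.860063
R(U3) = exp(−0.000105 × 2500) = 0.769126
R(U4) = exp(−0.0000377 × 2500) = 0.910055
R(U5) = exp(−0.0000511 × 2500) = 0.880073
Series (U1 and U2): 0.980003 × 0.860063 = 0.842864
Series (U4 and U5): 0.910055 × 0.880073 = 0.800915
Parallel ([0.842864], U3, and [0.800915]): 1 − (1 − 0.842864)(1 − 0.769126)(1 − 0.800915) = 0.9928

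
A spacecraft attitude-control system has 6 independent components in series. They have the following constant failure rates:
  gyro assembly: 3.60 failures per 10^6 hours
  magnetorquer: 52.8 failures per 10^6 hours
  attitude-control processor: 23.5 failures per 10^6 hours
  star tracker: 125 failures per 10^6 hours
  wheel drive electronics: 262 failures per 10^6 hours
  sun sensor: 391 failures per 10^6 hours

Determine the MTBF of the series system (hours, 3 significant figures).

Series of exponential components: λ_sys = Σ λ_i
λ_sys = 0.00000360 + 0.0000528 + 0.0000235 + 0.000125 + 0.000262 + 0.000391 = 8.5790e-04 /h
MTBF = 1 / λ_sys = 1170 h

1170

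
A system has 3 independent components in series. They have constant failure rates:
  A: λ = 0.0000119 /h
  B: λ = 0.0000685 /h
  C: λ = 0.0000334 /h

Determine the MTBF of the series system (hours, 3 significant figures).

8790

Series of exponential components: λ_sys = Σ λ_i
λ_sys = 0.0000119 + 0.0000685 + 0.0000334 = 1.1380e-04 /h
MTBF = 1 / λ_sys = 8790 h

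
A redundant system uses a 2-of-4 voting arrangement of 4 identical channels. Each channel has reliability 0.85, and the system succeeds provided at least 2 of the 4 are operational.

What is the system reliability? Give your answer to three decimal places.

0.988

R = Σ_{i=2}^{4} C(4,i) p^i (1−p)^{4−i} with p = 0.85
C(4,2)·0.85^2·0.15^2 = 0.09754
C(4,3)·0.85^3·0.15^1 = 0.36848
C(4,4)·0.85^4·0.15^0 = 0.52201
Sum = 0.988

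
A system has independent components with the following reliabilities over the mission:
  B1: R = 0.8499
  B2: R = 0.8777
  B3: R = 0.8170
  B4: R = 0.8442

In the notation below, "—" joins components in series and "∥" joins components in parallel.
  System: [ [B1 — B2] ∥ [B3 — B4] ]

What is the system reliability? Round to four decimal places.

Series (B1 and B2): 0.849900 × 0.877700 = 0.745957
Series (B3 and B4): 0.817000 × 0.844200 = 0.689711
Parallel ([0.745957] and [0.689711]): 1 − (1 − 0.745957)(1 − 0.689711) = 0.9212

0.9212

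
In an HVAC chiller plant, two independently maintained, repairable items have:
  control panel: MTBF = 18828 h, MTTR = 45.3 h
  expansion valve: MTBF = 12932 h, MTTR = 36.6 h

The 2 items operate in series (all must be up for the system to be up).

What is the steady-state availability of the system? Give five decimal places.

0.99478

A(control panel) = MTBF/(MTBF+MTTR) = 18828/(18828+45.3) = 0.997600
A(expansion valve) = MTBF/(MTBF+MTTR) = 12932/(12932+36.6) = 0.997178
Series availability: 0.997600 × 0.997178 = 0.99478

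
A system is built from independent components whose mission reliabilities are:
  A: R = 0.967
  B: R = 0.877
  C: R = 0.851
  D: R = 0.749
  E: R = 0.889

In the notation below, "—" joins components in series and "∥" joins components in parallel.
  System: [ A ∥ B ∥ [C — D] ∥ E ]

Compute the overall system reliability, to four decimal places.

Series (C and D): 0.851000 × 0.749000 = 0.637399
Parallel (A, B, [0.637399], and E): 1 − (1 − 0.967000)(1 − 0.877000)(1 − 0.637399)(1 − 0.889000) = 0.9998

0.9998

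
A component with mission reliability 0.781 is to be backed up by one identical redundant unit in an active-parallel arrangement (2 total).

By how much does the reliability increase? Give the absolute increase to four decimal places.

0.1710

R_before = 0.781
R_after = 1 − (1 − 0.781)^2 = 0.9520
ΔR = 0.9520 − 0.781 = 0.1710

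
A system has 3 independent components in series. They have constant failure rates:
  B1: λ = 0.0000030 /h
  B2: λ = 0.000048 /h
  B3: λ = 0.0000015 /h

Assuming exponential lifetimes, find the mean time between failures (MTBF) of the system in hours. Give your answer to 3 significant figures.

19000

Series of exponential components: λ_sys = Σ λ_i
λ_sys = 0.0000030 + 0.000048 + 0.0000015 = 5.2500e-05 /h
MTBF = 1 / λ_sys = 19000 h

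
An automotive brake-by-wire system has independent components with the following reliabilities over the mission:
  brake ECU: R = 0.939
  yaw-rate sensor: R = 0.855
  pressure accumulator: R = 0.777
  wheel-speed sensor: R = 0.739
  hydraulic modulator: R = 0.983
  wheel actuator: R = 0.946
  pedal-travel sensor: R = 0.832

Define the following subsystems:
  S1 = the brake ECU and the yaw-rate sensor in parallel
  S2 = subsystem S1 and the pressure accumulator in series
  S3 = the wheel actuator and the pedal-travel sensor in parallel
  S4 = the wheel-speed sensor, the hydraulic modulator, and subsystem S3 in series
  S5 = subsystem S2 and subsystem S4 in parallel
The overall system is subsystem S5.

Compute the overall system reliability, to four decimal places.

0.9356

Parallel (brake ECU and yaw-rate sensor): 1 − (1 − 0.939000)(1 − 0.855000) = 0.991155
Series ([0.991155] and pressure accumulator): 0.991155 × 0.777000 = 0.770127
Parallel (wheel actuator and pedal-travel sensor): 1 − (1 − 0.946000)(1 − 0.832000) = 0.990928
Series (wheel-speed sensor, hydraulic modulator, and [0.990928]): 0.739000 × 0.983000 × 0.990928 = 0.719847
Parallel ([0.770127] and [0.719847]): 1 − (1 − 0.770127)(1 − 0.719847) = 0.9356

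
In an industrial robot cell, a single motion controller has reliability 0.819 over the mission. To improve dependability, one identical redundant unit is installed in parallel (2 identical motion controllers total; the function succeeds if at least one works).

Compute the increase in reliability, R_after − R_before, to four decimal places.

0.1482

R_before = 0.819
R_after = 1 − (1 − 0.819)^2 = 0.9672
ΔR = 0.9672 − 0.819 = 0.1482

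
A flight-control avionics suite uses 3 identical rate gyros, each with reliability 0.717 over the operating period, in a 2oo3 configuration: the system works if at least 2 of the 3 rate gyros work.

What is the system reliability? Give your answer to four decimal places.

R = Σ_{i=2}^{3} C(3,i) p^i (1−p)^{3−i} with p = 0.717
C(3,2)·0.717^2·0.283^1 = 0.436462
C(3,3)·0.717^3·0.283^0 = 0.368602
Sum = 0.8051

0.8051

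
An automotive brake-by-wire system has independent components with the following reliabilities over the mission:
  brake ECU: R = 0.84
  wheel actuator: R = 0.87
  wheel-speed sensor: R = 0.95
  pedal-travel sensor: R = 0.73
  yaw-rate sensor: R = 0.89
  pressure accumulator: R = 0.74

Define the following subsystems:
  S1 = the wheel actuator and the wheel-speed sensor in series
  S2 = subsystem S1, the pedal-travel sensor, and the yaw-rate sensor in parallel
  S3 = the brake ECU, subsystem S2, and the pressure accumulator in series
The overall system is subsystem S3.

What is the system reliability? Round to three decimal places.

0.618

Series (wheel actuator and wheel-speed sensor): 0.87000 × 0.95000 = 0.82650
Parallel ([0.82650], pedal-travel sensor, and yaw-rate sensor): 1 − (1 − 0.82650)(1 − 0.73000)(1 − 0.89000) = 0.99485
Series (brake ECU, [0.99485], and pressure accumulator): 0.84000 × 0.99485 × 0.74000 = 0.618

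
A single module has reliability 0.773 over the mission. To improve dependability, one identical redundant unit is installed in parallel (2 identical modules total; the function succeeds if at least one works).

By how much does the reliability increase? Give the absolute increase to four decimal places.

R_before = 0.773
R_after = 1 − (1 − 0.773)^2 = 0.9485
ΔR = 0.9485 − 0.773 = 0.1755

0.1755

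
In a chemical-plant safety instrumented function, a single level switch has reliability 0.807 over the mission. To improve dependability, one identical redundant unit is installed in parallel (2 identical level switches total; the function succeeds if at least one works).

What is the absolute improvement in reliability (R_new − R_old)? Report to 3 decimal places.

R_before = 0.807
R_after = 1 − (1 − 0.807)^2 = 0.963
ΔR = 0.963 − 0.807 = 0.156

0.156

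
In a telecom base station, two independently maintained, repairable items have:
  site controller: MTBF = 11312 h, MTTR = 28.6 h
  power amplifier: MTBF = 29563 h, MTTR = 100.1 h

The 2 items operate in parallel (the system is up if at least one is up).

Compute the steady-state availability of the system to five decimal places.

A(site controller) = MTBF/(MTBF+MTTR) = 11312/(11312+28.6) = 0.997478
A(power amplifier) = MTBF/(MTBF+MTTR) = 29563/(29563+100.1) = 0.996625
Parallel availability: 1 − (1 − 0.997478)(1 − 0.996625) = 0.99999

0.99999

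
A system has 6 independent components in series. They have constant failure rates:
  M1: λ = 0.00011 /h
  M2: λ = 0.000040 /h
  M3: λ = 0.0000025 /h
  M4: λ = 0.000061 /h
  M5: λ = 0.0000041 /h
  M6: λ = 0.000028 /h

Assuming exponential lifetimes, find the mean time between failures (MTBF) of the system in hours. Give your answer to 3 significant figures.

4070

Series of exponential components: λ_sys = Σ λ_i
λ_sys = 0.00011 + 0.000040 + 0.0000025 + 0.000061 + 0.0000041 + 0.000028 = 2.4560e-04 /h
MTBF = 1 / λ_sys = 4070 h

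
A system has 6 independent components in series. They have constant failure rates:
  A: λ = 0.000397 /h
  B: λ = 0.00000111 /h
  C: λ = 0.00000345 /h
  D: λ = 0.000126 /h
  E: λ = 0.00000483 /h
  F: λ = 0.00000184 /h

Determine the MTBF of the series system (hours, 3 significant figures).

Series of exponential components: λ_sys = Σ λ_i
λ_sys = 0.000397 + 0.00000111 + 0.00000345 + 0.000126 + 0.00000483 + 0.00000184 = 5.3423e-04 /h
MTBF = 1 / λ_sys = 1870 h

1870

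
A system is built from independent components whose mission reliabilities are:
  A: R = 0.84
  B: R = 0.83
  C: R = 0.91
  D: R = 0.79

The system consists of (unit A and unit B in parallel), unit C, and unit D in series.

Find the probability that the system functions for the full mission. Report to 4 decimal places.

0.6993

Parallel (A and B): 1 − (1 − 0.840000)(1 − 0.830000) = 0.972800
Series ([0.972800], C, and D): 0.972800 × 0.910000 × 0.790000 = 0.6993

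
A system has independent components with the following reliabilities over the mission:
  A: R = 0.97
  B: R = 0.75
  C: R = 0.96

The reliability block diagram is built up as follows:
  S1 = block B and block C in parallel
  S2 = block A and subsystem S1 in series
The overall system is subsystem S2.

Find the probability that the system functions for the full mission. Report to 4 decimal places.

Parallel (B and C): 1 − (1 − 0.750000)(1 − 0.960000) = 0.990000
Series (A and [0.990000]): 0.970000 × 0.990000 = 0.9603

0.9603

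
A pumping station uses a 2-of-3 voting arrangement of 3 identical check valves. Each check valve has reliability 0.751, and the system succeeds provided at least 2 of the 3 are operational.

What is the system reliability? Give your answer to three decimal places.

R = Σ_{i=2}^{3} C(3,i) p^i (1−p)^{3−i} with p = 0.751
C(3,2)·0.751^2·0.249^1 = 0.42131
C(3,3)·0.751^3·0.249^0 = 0.42356
Sum = 0.845

0.845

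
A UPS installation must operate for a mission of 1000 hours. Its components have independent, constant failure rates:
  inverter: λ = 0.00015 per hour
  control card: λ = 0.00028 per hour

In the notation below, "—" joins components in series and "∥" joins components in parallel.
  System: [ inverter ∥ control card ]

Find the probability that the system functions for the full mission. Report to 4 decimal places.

R(inverter) = exp(−0.00015 × 1000) = 0.860708
R(control card) = exp(−0.00028 × 1000) = 0.755784
Parallel (inverter and control card): 1 − (1 − 0.860708)(1 − 0.755784) = 0.9660

0.9660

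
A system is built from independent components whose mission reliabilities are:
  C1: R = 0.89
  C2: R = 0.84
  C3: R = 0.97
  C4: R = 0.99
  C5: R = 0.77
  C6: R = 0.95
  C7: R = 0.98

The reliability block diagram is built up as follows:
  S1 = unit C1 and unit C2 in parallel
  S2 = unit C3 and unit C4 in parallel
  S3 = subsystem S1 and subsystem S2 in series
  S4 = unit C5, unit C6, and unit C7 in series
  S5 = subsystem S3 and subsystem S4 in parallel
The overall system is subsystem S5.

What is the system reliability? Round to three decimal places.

0.995

Parallel (C1 and C2): 1 − (1 − 0.89000)(1 − 0.84000) = 0.98240
Parallel (C3 and C4): 1 − (1 − 0.97000)(1 − 0.99000) = 0.99970
Series ([0.98240] and [0.99970]): 0.98240 × 0.99970 = 0.98211
Series (C5, C6, and C7): 0.77000 × 0.95000 × 0.98000 = 0.71687
Parallel ([0.98211] and [0.71687]): 1 − (1 − 0.98211)(1 − 0.71687) = 0.995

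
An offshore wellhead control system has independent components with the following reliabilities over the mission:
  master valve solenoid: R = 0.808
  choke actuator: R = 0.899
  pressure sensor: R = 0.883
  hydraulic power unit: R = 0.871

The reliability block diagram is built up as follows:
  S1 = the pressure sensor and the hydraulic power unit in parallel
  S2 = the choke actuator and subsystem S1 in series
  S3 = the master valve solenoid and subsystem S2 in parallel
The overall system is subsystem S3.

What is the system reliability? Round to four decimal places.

0.9780

Parallel (pressure sensor and hydraulic power unit): 1 − (1 − 0.883000)(1 − 0.871000) = 0.984907
Series (choke actuator and [0.984907]): 0.899000 × 0.984907 = 0.885431
Parallel (master valve solenoid and [0.885431]): 1 − (1 − 0.808000)(1 − 0.885431) = 0.9780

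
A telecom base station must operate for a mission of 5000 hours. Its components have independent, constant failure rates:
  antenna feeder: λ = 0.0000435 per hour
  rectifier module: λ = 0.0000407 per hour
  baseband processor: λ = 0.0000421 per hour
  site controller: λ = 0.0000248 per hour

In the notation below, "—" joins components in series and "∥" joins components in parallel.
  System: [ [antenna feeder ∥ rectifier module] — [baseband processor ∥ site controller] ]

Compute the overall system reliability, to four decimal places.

0.9427

R(antenna feeder) = exp(−0.0000435 × 5000) = 0.804528
R(rectifier module) = exp(−0.0000407 × 5000) = 0.815870
R(baseband processor) = exp(−0.0000421 × 5000) = 0.810179
R(site controller) = exp(−0.0000248 × 5000) = 0.883380
Parallel (antenna feeder and rectifier module): 1 − (1 − 0.804528)(1 − 0.815870) = 0.964008
Parallel (baseband processor and site controller): 1 − (1 − 0.810179)(1 − 0.883380) = 0.977863
Series ([0.964008] and [0.977863]): 0.964008 × 0.977863 = 0.9427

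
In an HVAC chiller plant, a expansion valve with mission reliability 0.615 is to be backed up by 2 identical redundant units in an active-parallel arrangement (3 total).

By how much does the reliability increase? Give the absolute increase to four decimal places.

R_before = 0.615
R_after = 1 − (1 − 0.615)^3 = 0.9429
ΔR = 0.9429 − 0.615 = 0.3279

0.3279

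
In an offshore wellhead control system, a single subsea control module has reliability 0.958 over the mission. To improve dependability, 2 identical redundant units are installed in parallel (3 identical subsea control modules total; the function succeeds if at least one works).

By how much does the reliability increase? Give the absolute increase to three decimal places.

0.042

R_before = 0.958
R_after = 1 − (1 − 0.958)^3 = 1.000
ΔR = 1.000 − 0.958 = 0.042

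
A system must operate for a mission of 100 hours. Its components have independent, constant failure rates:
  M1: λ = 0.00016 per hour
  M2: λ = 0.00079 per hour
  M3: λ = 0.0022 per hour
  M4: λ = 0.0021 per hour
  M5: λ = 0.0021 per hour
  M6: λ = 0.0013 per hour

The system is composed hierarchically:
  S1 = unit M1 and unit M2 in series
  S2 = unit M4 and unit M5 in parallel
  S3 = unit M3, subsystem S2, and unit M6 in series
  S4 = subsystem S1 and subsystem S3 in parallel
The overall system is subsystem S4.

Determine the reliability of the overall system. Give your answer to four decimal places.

0.9709

R(M1) = exp(−0.00016 × 100) = 0.984127
R(M2) = exp(−0.00079 × 100) = 0.924040
R(M3) = exp(−0.0022 × 100) = 0.802519
R(M4) = exp(−0.0021 × 100) = 0.810584
R(M5) = exp(−0.0021 × 100) = 0.810584
R(M6) = exp(−0.0013 × 100) = 0.878095
Series (M1 and M2): 0.984127 × 0.924040 = 0.909373
Parallel (M4 and M5): 1 − (1 − 0.810584)(1 − 0.810584) = 0.964122
Series (M3, [0.964122], and M6): 0.802519 × 0.964122 × 0.878095 = 0.679405
Parallel ([0.909373] and [0.679405]): 1 − (1 − 0.909373)(1 − 0.679405) = 0.9709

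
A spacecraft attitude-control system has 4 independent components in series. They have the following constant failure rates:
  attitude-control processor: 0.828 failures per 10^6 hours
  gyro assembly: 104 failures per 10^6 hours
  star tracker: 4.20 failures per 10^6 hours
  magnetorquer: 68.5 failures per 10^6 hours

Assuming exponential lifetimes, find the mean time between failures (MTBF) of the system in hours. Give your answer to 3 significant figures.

Series of exponential components: λ_sys = Σ λ_i
λ_sys = 0.000000828 + 0.000104 + 0.00000420 + 0.0000685 = 1.7753e-04 /h
MTBF = 1 / λ_sys = 5630 h

5630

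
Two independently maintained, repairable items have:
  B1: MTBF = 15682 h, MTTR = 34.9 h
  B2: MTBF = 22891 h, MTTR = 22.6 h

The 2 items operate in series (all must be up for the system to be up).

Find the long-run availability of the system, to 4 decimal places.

0.9968

A(B1) = MTBF/(MTBF+MTTR) = 15682/(15682+34.9) = 0.997779
A(B2) = MTBF/(MTBF+MTTR) = 22891/(22891+22.6) = 0.999014
Series availability: 0.997779 × 0.999014 = 0.9968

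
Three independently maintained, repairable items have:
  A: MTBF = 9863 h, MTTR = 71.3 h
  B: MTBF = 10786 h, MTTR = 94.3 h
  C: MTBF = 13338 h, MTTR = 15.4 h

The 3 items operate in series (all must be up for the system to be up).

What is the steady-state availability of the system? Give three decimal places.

A(A) = MTBF/(MTBF+MTTR) = 9863/(9863+71.3) = 0.992823
A(B) = MTBF/(MTBF+MTTR) = 10786/(10786+94.3) = 0.991333
A(C) = MTBF/(MTBF+MTTR) = 13338/(13338+15.4) = 0.998847
Series availability: 0.992823 × 0.991333 × 0.998847 = 0.983

0.983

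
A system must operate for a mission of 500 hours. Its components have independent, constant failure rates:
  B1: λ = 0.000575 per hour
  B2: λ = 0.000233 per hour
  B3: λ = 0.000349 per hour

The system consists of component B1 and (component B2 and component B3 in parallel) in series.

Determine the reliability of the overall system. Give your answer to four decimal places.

0.7369

R(B1) = exp(−0.000575 × 500) = 0.750137
R(B2) = exp(−0.000233 × 500) = 0.890030
R(B3) = exp(−0.000349 × 500) = 0.839877
Parallel (B2 and B3): 1 − (1 − 0.890030)(1 − 0.839877) = 0.982391
Series (B1 and [0.982391]): 0.750137 × 0.982391 = 0.7369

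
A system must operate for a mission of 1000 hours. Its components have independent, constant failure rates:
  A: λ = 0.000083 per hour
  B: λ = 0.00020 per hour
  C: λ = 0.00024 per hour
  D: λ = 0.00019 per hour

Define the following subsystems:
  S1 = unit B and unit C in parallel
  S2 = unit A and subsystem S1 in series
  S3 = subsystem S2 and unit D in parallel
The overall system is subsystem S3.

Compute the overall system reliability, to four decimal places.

R(A) = exp(−0.000083 × 1000) = 0.920351
R(B) = exp(−0.00020 × 1000) = 0.818731
R(C) = exp(−0.00024 × 1000) = 0.786628
R(D) = exp(−0.00019 × 1000) = 0.826959
Parallel (B and C): 1 − (1 − 0.818731)(1 − 0.786628) = 0.961322
Series (A and [0.961322]): 0.920351 × 0.961322 = 0.884754
Parallel ([0.884754] and D): 1 − (1 − 0.884754)(1 − 0.826959) = 0.9801

0.9801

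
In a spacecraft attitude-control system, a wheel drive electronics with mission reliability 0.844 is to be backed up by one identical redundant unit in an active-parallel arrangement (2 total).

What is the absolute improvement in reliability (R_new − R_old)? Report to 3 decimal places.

R_before = 0.844
R_after = 1 − (1 − 0.844)^2 = 0.976
ΔR = 0.976 − 0.844 = 0.132

0.132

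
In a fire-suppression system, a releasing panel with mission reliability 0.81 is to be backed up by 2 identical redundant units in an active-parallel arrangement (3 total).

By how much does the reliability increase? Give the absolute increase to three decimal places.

R_before = 0.81
R_after = 1 − (1 − 0.81)^3 = 0.993
ΔR = 0.993 − 0.81 = 0.183

0.183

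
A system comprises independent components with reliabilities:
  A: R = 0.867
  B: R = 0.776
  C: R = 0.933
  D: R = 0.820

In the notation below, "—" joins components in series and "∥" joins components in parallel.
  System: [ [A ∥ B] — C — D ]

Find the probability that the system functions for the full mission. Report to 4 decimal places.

0.7423

Parallel (A and B): 1 − (1 − 0.867000)(1 − 0.776000) = 0.970208
Series ([0.970208], C, and D): 0.970208 × 0.933000 × 0.820000 = 0.7423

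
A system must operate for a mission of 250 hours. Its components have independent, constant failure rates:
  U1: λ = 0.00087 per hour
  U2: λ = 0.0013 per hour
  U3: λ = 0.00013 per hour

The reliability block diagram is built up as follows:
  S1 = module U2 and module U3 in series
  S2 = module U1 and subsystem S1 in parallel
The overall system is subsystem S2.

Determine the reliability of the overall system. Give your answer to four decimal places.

R(U1) = exp(−0.00087 × 250) = 0.804528
R(U2) = exp(−0.0013 × 250) = 0.722527
R(U3) = exp(−0.00013 × 250) = 0.968022
Series (U2 and U3): 0.722527 × 0.968022 = 0.699422
Parallel (U1 and [0.699422]): 1 − (1 − 0.804528)(1 − 0.699422) = 0.9412

0.9412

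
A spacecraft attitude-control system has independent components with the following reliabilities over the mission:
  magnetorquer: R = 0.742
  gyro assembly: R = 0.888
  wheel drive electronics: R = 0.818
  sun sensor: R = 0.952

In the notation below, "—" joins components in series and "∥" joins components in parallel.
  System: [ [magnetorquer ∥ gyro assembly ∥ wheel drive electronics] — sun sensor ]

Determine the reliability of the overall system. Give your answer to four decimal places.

0.9470

Parallel (magnetorquer, gyro assembly, and wheel drive electronics): 1 − (1 − 0.742000)(1 − 0.888000)(1 − 0.818000) = 0.994741
Series ([0.994741] and sun sensor): 0.994741 × 0.952000 = 0.9470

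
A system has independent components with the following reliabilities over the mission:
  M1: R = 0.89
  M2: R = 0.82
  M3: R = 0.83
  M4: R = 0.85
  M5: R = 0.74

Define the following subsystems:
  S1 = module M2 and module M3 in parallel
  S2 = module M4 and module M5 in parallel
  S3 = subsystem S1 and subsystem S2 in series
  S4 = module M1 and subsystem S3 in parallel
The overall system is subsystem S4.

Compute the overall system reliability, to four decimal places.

Parallel (M2 and M3): 1 − (1 − 0.820000)(1 − 0.830000) = 0.969400
Parallel (M4 and M5): 1 − (1 − 0.850000)(1 − 0.740000) = 0.961000
Series ([0.969400] and [0.961000]): 0.969400 × 0.961000 = 0.931593
Parallel (M1 and [0.931593]): 1 − (1 − 0.890000)(1 − 0.931593) = 0.9925

0.9925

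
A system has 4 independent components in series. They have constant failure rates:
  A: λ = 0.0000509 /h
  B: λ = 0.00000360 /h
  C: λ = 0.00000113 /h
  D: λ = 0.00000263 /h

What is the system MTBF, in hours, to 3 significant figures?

17200

Series of exponential components: λ_sys = Σ λ_i
λ_sys = 0.0000509 + 0.00000360 + 0.00000113 + 0.00000263 = 5.8260e-05 /h
MTBF = 1 / λ_sys = 17200 h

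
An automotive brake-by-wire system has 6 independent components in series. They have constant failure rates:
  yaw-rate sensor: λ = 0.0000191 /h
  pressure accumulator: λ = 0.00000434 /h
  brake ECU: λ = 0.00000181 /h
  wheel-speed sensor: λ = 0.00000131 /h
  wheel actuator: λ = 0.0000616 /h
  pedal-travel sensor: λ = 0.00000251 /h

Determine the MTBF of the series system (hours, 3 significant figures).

Series of exponential components: λ_sys = Σ λ_i
λ_sys = 0.0000191 + 0.00000434 + 0.00000181 + 0.00000131 + 0.0000616 + 0.00000251 = 9.0670e-05 /h
MTBF = 1 / λ_sys = 11000 h

11000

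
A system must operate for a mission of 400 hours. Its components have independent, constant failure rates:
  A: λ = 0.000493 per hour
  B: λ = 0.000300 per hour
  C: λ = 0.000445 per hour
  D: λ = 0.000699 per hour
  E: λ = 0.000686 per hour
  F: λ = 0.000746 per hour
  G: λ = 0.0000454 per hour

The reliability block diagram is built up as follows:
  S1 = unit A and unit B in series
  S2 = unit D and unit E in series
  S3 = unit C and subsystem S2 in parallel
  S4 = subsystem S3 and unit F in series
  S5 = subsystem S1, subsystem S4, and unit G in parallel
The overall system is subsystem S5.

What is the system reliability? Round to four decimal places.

R(A) = exp(−0.000493 × 400) = 0.821026
R(B) = exp(−0.000300 × 400) = 0.886920
R(C) = exp(−0.000445 × 400) = 0.836942
R(D) = exp(−0.000699 × 400) = 0.756086
R(E) = exp(−0.000686 × 400) = 0.760028
R(F) = exp(−0.000746 × 400) = 0.742004
R(G) = exp(−0.0000454 × 400) = 0.982004
Series (A and B): 0.821026 × 0.886920 = 0.728184
Series (D and E): 0.756086 × 0.760028 = 0.574647
Parallel (C and [0.574647]): 1 − (1 − 0.836942)(1 − 0.574647) = 0.930643
Series ([0.930643] and F): 0.930643 × 0.742004 = 0.690541
Parallel ([0.728184], [0.690541], and G): 1 − (1 − 0.728184)(1 − 0.690541)(1 − 0.982004) = 0.9985

0.9985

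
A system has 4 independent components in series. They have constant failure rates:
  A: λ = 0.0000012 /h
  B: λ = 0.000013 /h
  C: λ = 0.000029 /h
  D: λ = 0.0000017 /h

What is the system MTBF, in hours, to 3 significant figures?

22300

Series of exponential components: λ_sys = Σ λ_i
λ_sys = 0.0000012 + 0.000013 + 0.000029 + 0.0000017 = 4.4900e-05 /h
MTBF = 1 / λ_sys = 22300 h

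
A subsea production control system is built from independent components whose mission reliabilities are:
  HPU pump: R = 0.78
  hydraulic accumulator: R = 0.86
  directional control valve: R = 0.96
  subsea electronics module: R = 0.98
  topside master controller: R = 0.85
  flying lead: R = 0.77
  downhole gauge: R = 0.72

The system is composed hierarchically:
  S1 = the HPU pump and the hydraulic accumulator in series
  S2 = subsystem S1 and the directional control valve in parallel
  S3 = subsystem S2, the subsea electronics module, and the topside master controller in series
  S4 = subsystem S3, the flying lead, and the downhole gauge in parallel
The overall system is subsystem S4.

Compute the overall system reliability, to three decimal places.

0.989

Series (HPU pump and hydraulic accumulator): 0.78000 × 0.86000 = 0.67080
Parallel ([0.67080] and directional control valve): 1 − (1 − 0.67080)(1 − 0.96000) = 0.98683
Series ([0.98683], subsea electronics module, and topside master controller): 0.98683 × 0.98000 × 0.85000 = 0.82203
Parallel ([0.82203], flying lead, and downhole gauge): 1 − (1 − 0.82203)(1 − 0.77000)(1 − 0.72000) = 0.989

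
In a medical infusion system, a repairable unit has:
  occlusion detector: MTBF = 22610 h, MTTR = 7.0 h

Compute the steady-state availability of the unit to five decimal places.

A(occlusion detector) = MTBF/(MTBF+MTTR) = 22610/(22610+7.0) = 0.99969

0.99969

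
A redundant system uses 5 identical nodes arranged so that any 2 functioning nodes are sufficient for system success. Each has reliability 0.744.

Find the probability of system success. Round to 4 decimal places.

0.9829

R = Σ_{i=2}^{5} C(5,i) p^i (1−p)^{5−i} with p = 0.744
C(5,2)·0.744^2·0.256^3 = 0.092868
C(5,3)·0.744^3·0.256^2 = 0.269897
C(5,4)·0.744^4·0.256^1 = 0.392195
C(5,5)·0.744^5·0.256^0 = 0.227963
Sum = 0.9829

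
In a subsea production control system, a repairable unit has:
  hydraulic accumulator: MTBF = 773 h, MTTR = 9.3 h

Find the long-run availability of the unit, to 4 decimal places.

0.9881

A(hydraulic accumulator) = MTBF/(MTBF+MTTR) = 773/(773+9.3) = 0.9881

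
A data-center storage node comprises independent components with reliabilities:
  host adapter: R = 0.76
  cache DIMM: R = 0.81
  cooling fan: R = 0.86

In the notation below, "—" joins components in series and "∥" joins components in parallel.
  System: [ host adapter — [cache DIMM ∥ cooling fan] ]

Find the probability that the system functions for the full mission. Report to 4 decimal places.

Parallel (cache DIMM and cooling fan): 1 − (1 − 0.810000)(1 − 0.860000) = 0.973400
Series (host adapter and [0.973400]): 0.760000 × 0.973400 = 0.7398

0.7398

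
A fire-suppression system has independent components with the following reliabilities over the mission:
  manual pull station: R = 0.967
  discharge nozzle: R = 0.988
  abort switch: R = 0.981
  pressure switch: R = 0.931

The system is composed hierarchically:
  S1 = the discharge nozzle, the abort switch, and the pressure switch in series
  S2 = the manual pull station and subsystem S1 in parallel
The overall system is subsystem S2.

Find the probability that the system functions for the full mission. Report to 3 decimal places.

Series (discharge nozzle, abort switch, and pressure switch): 0.98800 × 0.98100 × 0.93100 = 0.90235
Parallel (manual pull station and [0.90235]): 1 − (1 − 0.96700)(1 − 0.90235) = 0.997

0.997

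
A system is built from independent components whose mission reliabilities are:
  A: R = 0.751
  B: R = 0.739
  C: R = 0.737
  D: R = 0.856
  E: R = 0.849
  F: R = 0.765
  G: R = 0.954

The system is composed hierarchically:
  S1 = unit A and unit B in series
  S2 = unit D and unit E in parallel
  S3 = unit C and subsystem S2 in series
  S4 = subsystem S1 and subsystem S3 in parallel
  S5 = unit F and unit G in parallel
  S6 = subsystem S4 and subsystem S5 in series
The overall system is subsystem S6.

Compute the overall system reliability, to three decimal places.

Series (A and B): 0.75100 × 0.73900 = 0.55499
Parallel (D and E): 1 − (1 − 0.85600)(1 − 0.84900) = 0.97826
Series (C and [0.97826]): 0.73700 × 0.97826 = 0.72098
Parallel ([0.55499] and [0.72098]): 1 − (1 − 0.55499)(1 − 0.72098) = 0.87583
Parallel (F and G): 1 − (1 − 0.76500)(1 − 0.95400) = 0.98919
Series ([0.87583] and [0.98919]): 0.87583 × 0.98919 = 0.866

0.866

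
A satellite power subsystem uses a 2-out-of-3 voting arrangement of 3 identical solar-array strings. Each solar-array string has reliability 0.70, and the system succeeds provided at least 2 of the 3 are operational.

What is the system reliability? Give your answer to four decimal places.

R = Σ_{i=2}^{3} C(3,i) p^i (1−p)^{3−i} with p = 0.70
C(3,2)·0.70^2·0.30^1 = 0.441000
C(3,3)·0.70^3·0.30^0 = 0.343000
Sum = 0.7840

0.7840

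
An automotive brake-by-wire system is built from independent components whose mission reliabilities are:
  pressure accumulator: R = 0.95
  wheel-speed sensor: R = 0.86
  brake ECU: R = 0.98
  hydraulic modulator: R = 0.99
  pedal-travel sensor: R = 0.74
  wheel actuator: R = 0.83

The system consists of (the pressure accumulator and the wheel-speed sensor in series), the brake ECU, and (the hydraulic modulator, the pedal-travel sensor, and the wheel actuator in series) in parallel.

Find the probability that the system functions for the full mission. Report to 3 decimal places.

Series (pressure accumulator and wheel-speed sensor): 0.95000 × 0.86000 = 0.81700
Series (hydraulic modulator, pedal-travel sensor, and wheel actuator): 0.99000 × 0.74000 × 0.83000 = 0.60806
Parallel ([0.81700], brake ECU, and [0.60806]): 1 − (1 − 0.81700)(1 − 0.98000)(1 − 0.60806) = 0.999

0.999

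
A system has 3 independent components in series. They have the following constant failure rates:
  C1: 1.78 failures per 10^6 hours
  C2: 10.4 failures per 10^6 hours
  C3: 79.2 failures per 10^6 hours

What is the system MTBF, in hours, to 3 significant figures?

Series of exponential components: λ_sys = Σ λ_i
λ_sys = 0.00000178 + 0.0000104 + 0.0000792 = 9.1380e-05 /h
MTBF = 1 / λ_sys = 10900 h

10900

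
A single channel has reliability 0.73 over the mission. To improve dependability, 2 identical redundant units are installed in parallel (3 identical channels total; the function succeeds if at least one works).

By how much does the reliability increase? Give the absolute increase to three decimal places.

0.250

R_before = 0.73
R_after = 1 − (1 − 0.73)^3 = 0.980
ΔR = 0.980 − 0.73 = 0.250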